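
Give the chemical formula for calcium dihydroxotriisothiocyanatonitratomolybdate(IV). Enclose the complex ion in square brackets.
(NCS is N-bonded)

Ca[Mo(NCS)3(NO3)(OH)2]

Ligands: 1 nitrato (NO3, -1), 2 hydroxo (OH, -1), 3 isothiocyanato (NCS, -1). Ligand charge sum = -6.
Charge balance with calcium (+2) requires 1 complex ion per 1 calcium.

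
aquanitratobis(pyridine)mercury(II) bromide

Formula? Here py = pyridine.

[Hg(H2O)(NO3)(py)2]Br

Ligands: 2 pyridine (py, neutral), 1 aqua (H2O, neutral), 1 nitrato (NO3, -1). Ligand charge sum = -1.
With Hg in oxidation state +2, the complex ion is [Hg...]^1+.
Charge balance with bromide (-1) requires 1 complex ion per 1 bromide.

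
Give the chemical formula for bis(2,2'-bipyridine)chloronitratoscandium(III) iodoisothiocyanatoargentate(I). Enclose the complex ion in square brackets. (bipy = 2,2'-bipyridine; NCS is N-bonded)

[Sc(bipy)2Cl(NO3)][AgI(NCS)]

Cation [Sc…]: ligand charges -2, Sc(III) ⇒ ion charge 1+.
Anion [Ag…]: ligand charges -2, Ag(I) ⇒ ion charge 1−.
One 1+ cation balances one 1− anion.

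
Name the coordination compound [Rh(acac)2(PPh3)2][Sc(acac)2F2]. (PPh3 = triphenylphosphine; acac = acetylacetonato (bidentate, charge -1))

bis(acetylacetonato)bis(triphenylphosphine)rhodium(III) bis(acetylacetonato)difluoroscandate(III)

Scandium is always +3 in its complexes; the anion's ligand charges sum to -4, so the complex anion is 1−.
A 1:1 salt means the cation carries the equal and opposite charge, 1+.
Cation: ligand charges sum to -2; for the ion to be 1+, Rh = +3.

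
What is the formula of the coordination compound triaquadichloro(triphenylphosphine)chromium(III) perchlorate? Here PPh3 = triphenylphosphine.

Ligands: 2 chloro (Cl, -1), 3 aqua (H2O, neutral), 1 triphenylphosphine (PPh3, neutral). Ligand charge sum = -2.
With Cr in oxidation state +3, the complex ion is [Cr...]^1+.
Charge balance with perchlorate (-1) requires 1 complex ion per 1 perchlorate.

[CrCl2(H2O)3(PPh3)]ClO4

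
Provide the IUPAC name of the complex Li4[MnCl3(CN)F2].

The 4 lithium counter-ions carry a total charge of +4, so each complex ion is 4−.
Ligand charges: 1×cyano (-1 each), 2×fluoro (-1 each), 3×chloro (-1 each); total -6. So Mn + (-6) = 4−, giving Mn = +2.
The complex ion is anionic, so manganese takes the -ate form manganate(II).

lithium trichlorocyanodifluoromanganate(II)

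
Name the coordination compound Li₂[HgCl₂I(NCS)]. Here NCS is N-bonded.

The 2 lithium counter-ions carry a total charge of +2, so each complex ion is 2−.
Ligand charges: 1×iodo (-1 each), 1×isothiocyanato (-1 each), 2×chloro (-1 each); total -4. So Hg + (-4) = 2−, giving Hg = +2.
The complex ion is anionic, so mercury takes the -ate form mercurate(II).

lithium dichloroiodoisothiocyanatomercurate(II)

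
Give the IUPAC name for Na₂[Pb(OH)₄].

The 2 sodium counter-ions carry a total charge of +2, so each complex ion is 2−.
Ligand charges: 4×hydroxo (-1 each); total -4. So Pb + (-4) = 2−, giving Pb = +2.
The complex ion is anionic, so lead takes the -ate form plumbate(II).

sodium tetrahydroxoplumbate(II)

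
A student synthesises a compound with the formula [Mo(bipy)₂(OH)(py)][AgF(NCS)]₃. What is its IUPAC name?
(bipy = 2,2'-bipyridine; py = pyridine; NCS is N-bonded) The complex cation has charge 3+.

bis(2,2'-bipyridine)hydroxo(pyridine)molybdenum(IV) fluoroisothiocyanatoargentate(I)

Both ions are complex: the cation is named first with the plain metal name, the anion second with the -ate form; each ion's ligands are alphabetised independently.
The complex cation is given as 3+; its ligand charges sum to -1, so Mo = +4.
With 3 anions per cation, each anion must be 3/3 = 1−.
Anion: ligand charges sum to -2; for the ion to be 1−, Ag = +1.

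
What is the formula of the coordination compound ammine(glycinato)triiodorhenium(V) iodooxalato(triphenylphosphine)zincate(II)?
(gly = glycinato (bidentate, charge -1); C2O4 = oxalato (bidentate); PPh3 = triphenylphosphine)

Cation [Re…]: ligand charges -4, Re(V) ⇒ ion charge 1+.
Anion [Zn…]: ligand charges -3, Zn(II) ⇒ ion charge 1−.
One 1+ cation balances one 1− anion.

[Re(gly)I3(NH3)][Zn(C2O4)I(PPh3)]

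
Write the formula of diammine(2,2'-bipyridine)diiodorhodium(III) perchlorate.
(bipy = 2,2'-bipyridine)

[Rh(bipy)I2(NH3)2]ClO4

Ligands: 2 iodo (I, -1), 2 ammine (NH3, neutral), 1 2,2'-bipyridine (bipy, neutral). Ligand charge sum = -2.
Charge balance with perchlorate (-1) requires 1 complex ion per 1 perchlorate.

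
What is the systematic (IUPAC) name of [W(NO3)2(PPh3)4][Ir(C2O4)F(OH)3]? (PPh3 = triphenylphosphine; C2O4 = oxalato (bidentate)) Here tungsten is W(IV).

W is given as +4; the cation's ligand charges sum to -2, so the complex cation is 2+.
A 1:1 salt means the anion carries the equal and opposite charge, 2−.
Anion: ligand charges sum to -6; for the ion to be 2−, Ir = +4.

dinitratotetrakis(triphenylphosphine)tungsten(IV) fluorotrihydroxooxalatoiridate(IV)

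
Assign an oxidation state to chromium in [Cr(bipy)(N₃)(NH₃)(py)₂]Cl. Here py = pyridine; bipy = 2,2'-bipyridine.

+2

1 chloride outside the brackets (-1 each) → the complex ion is 1+.
Ligand charges: 2×py neutral; 1×bipy neutral; 1×N3 = -1; 1×NH3 neutral; sum -1.
Cr + (-1) = 1+ ⇒ Cr is +2.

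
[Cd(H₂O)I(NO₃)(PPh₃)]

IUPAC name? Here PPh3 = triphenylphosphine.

aquaiodonitrato(triphenylphosphine)cadmium(II)

There is no counter-ion, so the complex is neutral overall.
Ligand charges: 1×aqua (neutral), 1×nitrato (-1 each), 1×triphenylphosphine (neutral), 1×iodo (-1 each); total -2. So Cd + (-2) = 0, giving Cd = +2.
Ligands are named alphabetically: aqua before iodo before nitrato before triphenylphosphine.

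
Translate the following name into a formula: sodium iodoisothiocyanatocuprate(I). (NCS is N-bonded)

Na[CuI(NCS)]

Ligands: 1 iodo (I, -1), 1 isothiocyanato (NCS, -1). Ligand charge sum = -2.
With Cu in oxidation state +1, the complex ion is [Cu...]^1−.
Charge balance with sodium (+1) requires 1 complex ion per 1 sodium.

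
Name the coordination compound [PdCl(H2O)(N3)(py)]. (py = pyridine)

There is no counter-ion, so the complex is neutral overall.
Ligand charges: 1×azido (-1 each), 1×chloro (-1 each), 1×aqua (neutral), 1×pyridine (neutral); total -2. So Pd + (-2) = 0, giving Pd = +2.
Ligands are named alphabetically: aqua before azido before chloro before pyridine.

aquaazidochloro(pyridine)palladium(II)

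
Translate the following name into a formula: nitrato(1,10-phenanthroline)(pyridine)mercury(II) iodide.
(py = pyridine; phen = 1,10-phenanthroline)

[Hg(NO3)(phen)(py)]I

Ligands: 1 pyridine (py, neutral), 1 1,10-phenanthroline (phen, neutral), 1 nitrato (NO3, -1). Ligand charge sum = -1.
Charge balance with iodide (-1) requires 1 complex ion per 1 iodide.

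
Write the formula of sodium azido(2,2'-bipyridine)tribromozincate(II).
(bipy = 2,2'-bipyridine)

Ligands: 1 azido (N3, -1), 3 bromo (Br, -1), 1 2,2'-bipyridine (bipy, neutral). Ligand charge sum = -4.
With Zn in oxidation state +2, the complex ion is [Zn...]^2−.
Charge balance with sodium (+1) requires 1 complex ion per 2 sodium.

Na2[Zn(bipy)Br3(N3)]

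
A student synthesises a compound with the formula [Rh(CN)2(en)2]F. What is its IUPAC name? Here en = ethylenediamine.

The 1 fluoride counter-ion carries a total charge of -1, so each complex ion is 1+.
Ligand charges: 2×cyano (-1 each), 2×ethylenediamine (neutral); total -2. So Rh + (-2) = 1+, giving Rh = +3.
Ligands are named alphabetically: cyano before ethylenediamine.

dicyanobis(ethylenediamine)rhodium(III) fluoride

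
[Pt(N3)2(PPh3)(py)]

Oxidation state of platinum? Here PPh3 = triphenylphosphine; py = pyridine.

No counter-ion: the bracketed complex is neutral.
Ligand charges: 2×N3 = -2; 1×PPh3 neutral; 1×py neutral; sum -2.
Pt + (-2) = 0 ⇒ Pt is +2.

+2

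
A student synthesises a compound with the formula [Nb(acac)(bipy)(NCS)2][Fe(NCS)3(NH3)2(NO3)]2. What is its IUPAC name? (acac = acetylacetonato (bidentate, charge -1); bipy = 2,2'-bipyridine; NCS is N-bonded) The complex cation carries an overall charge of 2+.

(acetylacetonato)(2,2'-bipyridine)diisothiocyanatoniobium(V) diamminetriisothiocyanatonitratoferrate(III)

Both ions are complex: the cation is named first with the plain metal name, the anion second with the -ate form; each ion's ligands are alphabetised independently.
The complex cation is given as 2+; its ligand charges sum to -3, so Nb = +5.
With 2 anions per cation, each anion must be 2/2 = 1−.
Anion: ligand charges sum to -4; for the ion to be 1−, Fe = +3.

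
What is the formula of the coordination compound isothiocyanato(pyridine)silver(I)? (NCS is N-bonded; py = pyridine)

Ligands: 1 isothiocyanato (NCS, -1), 1 pyridine (py, neutral). Ligand charge sum = -1.
With Ag in oxidation state +1, the complex ion is [Ag...].

[Ag(NCS)(py)]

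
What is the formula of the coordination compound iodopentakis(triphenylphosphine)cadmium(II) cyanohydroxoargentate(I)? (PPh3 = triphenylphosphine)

Cation [Cd…]: ligand charges -1, Cd(II) ⇒ ion charge 1+.
Anion [Ag…]: ligand charges -2, Ag(I) ⇒ ion charge 1−.
One 1+ cation balances one 1− anion.

[CdI(PPh3)5][Ag(CN)(OH)]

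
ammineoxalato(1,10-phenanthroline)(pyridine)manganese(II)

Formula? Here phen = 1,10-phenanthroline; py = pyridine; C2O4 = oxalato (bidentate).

[Mn(C2O4)(NH3)(phen)(py)]

Ligands: 1 1,10-phenanthroline (phen, neutral), 1 pyridine (py, neutral), 1 oxalato (C2O4, -2), 1 ammine (NH3, neutral). Ligand charge sum = -2.
With Mn in oxidation state +2, the complex ion is [Mn...].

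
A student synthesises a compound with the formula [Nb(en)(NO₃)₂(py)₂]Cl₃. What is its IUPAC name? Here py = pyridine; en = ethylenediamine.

The 3 chloride counter-ions carry a total charge of -3, so each complex ion is 3+.
Ligand charges: 2×pyridine (neutral), 1×ethylenediamine (neutral), 2×nitrato (-1 each); total -2. So Nb + (-2) = 3+, giving Nb = +5.
Ligands are named alphabetically: ethylenediamine before nitrato before pyridine.

(ethylenediamine)dinitratobis(pyridine)niobium(V) chloride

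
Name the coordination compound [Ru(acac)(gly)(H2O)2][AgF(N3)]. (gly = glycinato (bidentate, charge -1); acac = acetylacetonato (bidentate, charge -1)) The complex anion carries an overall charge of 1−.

Both ions are complex: the cation is named first with the plain metal name, the anion second with the -ate form; each ion's ligands are alphabetised independently.
The complex anion is given as 1−; its ligand charges sum to -2, so Ag = +1.
A 1:1 salt means the cation carries the equal and opposite charge, 1+.
Cation: ligand charges sum to -2; for the ion to be 1+, Ru = +3.

(acetylacetonato)diaqua(glycinato)ruthenium(III) azidofluoroargentate(I)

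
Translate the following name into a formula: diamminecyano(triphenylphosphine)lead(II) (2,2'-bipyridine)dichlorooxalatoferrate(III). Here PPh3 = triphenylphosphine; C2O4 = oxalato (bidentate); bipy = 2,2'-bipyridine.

Cation [Pb…]: ligand charges -1, Pb(II) ⇒ ion charge 1+.
Anion [Fe…]: ligand charges -4, Fe(III) ⇒ ion charge 1−.
One 1+ cation balances one 1− anion.

[Pb(CN)(NH3)2(PPh3)][Fe(bipy)(C2O4)Cl2]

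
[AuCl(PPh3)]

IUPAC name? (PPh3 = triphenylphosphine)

There is no counter-ion, so the complex is neutral overall.
Ligand charges: 1×triphenylphosphine (neutral), 1×chloro (-1 each); total -1. So Au + (-1) = 0, giving Au = +1.
Ligands are named alphabetically: chloro before triphenylphosphine.

chloro(triphenylphosphine)gold(I)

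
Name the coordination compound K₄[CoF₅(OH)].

potassium pentafluorohydroxocobaltate(II)

The 4 potassium counter-ions carry a total charge of +4, so each complex ion is 4−.
Ligand charges: 1×hydroxo (-1 each), 5×fluoro (-1 each); total -6. So Co + (-6) = 4−, giving Co = +2.
The complex ion is anionic, so cobalt takes the -ate form cobaltate(II).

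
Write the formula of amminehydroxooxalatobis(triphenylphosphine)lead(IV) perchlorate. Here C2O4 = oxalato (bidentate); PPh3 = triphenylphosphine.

[Pb(C2O4)(NH3)(OH)(PPh3)2]ClO4

Ligands: 1 hydroxo (OH, -1), 1 oxalato (C2O4, -2), 2 triphenylphosphine (PPh3, neutral), 1 ammine (NH3, neutral). Ligand charge sum = -3.
With Pb in oxidation state +4, the complex ion is [Pb...]^1+.
Charge balance with perchlorate (-1) requires 1 complex ion per 1 perchlorate.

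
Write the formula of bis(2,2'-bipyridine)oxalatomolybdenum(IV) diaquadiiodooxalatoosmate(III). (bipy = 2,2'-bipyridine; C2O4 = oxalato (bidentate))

[Mo(bipy)2(C2O4)][Os(C2O4)(H2O)2I2]2

Cation [Mo…]: ligand charges -2, Mo(IV) ⇒ ion charge 2+.
Anion [Os…]: ligand charges -4, Os(III) ⇒ ion charge 1−.
One 2+ cation requires 2 of the 1− anion.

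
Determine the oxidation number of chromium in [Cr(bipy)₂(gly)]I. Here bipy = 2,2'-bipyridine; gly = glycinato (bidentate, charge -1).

1 iodide outside the brackets (-1 each) → the complex ion is 1+.
Ligand charges: 2×bipy neutral; 1×gly = -1; sum -1.
Cr + (-1) = 1+ ⇒ Cr is +2.

+2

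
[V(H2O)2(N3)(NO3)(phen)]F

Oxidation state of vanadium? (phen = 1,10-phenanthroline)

1 fluoride outside the brackets (-1 each) → the complex ion is 1+.
Ligand charges: 1×NO3 = -1; 1×phen neutral; 1×N3 = -1; 2×H2O neutral; sum -2.
V + (-2) = 1+ ⇒ V is +3.

+3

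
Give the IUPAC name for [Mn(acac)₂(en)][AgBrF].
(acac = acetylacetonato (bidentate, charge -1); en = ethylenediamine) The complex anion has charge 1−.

bis(acetylacetonato)(ethylenediamine)manganese(III) bromofluoroargentate(I)

Both ions are complex: the cation is named first with the plain metal name, the anion second with the -ate form; each ion's ligands are alphabetised independently.
The complex anion is given as 1−; its ligand charges sum to -2, so Ag = +1.
A 1:1 salt means the cation carries the equal and opposite charge, 1+.
Cation: ligand charges sum to -2; for the ion to be 1+, Mn = +3.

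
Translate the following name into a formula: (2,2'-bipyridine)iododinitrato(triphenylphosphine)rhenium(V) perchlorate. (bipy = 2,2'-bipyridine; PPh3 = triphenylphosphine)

Ligands: 2 nitrato (NO3, -1), 1 2,2'-bipyridine (bipy, neutral), 1 triphenylphosphine (PPh3, neutral), 1 iodo (I, -1). Ligand charge sum = -3.
With Re in oxidation state +5, the complex ion is [Re...]^2+.
Charge balance with perchlorate (-1) requires 1 complex ion per 2 perchlorate.

[Re(bipy)I(NO3)2(PPh3)](ClO4)2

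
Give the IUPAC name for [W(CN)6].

There is no counter-ion, so the complex is neutral overall.
Ligand charges: 6×cyano (-1 each); total -6. So W + (-6) = 0, giving W = +6.

hexacyanotungsten(VI)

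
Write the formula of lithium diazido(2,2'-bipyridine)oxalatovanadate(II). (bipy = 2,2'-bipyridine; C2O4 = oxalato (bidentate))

Ligands: 2 azido (N3, -1), 1 2,2'-bipyridine (bipy, neutral), 1 oxalato (C2O4, -2). Ligand charge sum = -4.
With V in oxidation state +2, the complex ion is [V...]^2−.
Charge balance with lithium (+1) requires 1 complex ion per 2 lithium.

Li2[V(bipy)(C2O4)(N3)2]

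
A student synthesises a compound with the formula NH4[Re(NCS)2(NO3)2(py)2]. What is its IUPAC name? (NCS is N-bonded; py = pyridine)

ammonium diisothiocyanatodinitratobis(pyridine)rhenate(III)

The 1 ammonium counter-ion carries a total charge of +1, so each complex ion is 1−.
Ligand charges: 2×nitrato (-1 each), 2×isothiocyanato (-1 each), 2×pyridine (neutral); total -4. So Re + (-4) = 1−, giving Re = +3.
The complex ion is anionic, so rhenium takes the -ate form rhenate(III).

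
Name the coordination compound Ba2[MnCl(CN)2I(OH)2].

The 2 barium counter-ions carry a total charge of +4, so each complex ion is 4−.
Ligand charges: 1×chloro (-1 each), 1×iodo (-1 each), 2×cyano (-1 each), 2×hydroxo (-1 each); total -6. So Mn + (-6) = 4−, giving Mn = +2.
Ligands are named alphabetically: chloro before cyano before hydroxo before iodo.
The complex ion is anionic, so manganese takes the -ate form manganate(II).

barium chlorodicyanodihydroxoiodomanganate(II)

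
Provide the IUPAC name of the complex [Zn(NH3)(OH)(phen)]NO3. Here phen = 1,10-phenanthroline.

The 1 nitrate counter-ion carries a total charge of -1, so each complex ion is 1+.
Ligand charges: 1×ammine (neutral), 1×1,10-phenanthroline (neutral), 1×hydroxo (-1 each); total -1. So Zn + (-1) = 1+, giving Zn = +2.
Ligands are named alphabetically: ammine before hydroxo before phenanthroline.

amminehydroxo(1,10-phenanthroline)zinc(II) nitrate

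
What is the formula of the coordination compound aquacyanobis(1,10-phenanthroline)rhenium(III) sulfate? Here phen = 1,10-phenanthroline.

[Re(CN)(H2O)(phen)2]SO4

Ligands: 1 cyano (CN, -1), 2 1,10-phenanthroline (phen, neutral), 1 aqua (H2O, neutral). Ligand charge sum = -1.
With Re in oxidation state +3, the complex ion is [Re...]^2+.
Charge balance with sulfate (-2) requires 1 complex ion per 1 sulfate.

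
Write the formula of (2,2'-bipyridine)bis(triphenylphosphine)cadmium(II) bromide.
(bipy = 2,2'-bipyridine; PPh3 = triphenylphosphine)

[Cd(bipy)(PPh3)2]Br2

Ligands: 1 2,2'-bipyridine (bipy, neutral), 2 triphenylphosphine (PPh3, neutral). Ligand charge sum = 0.
Charge balance with bromide (-1) requires 1 complex ion per 2 bromide.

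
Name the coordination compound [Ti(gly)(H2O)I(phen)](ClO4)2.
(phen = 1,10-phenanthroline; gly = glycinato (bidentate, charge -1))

aqua(glycinato)iodo(1,10-phenanthroline)titanium(IV) perchlorate

The 2 perchlorate counter-ions carry a total charge of -2, so each complex ion is 2+.
Ligand charges: 1×1,10-phenanthroline (neutral), 1×glycinato (-1 each), 1×iodo (-1 each), 1×aqua (neutral); total -2. So Ti + (-2) = 2+, giving Ti = +4.
Ligands are named alphabetically: aqua before glycinato before iodo before phenanthroline.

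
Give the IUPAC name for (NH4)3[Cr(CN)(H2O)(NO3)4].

ammonium aquacyanotetranitratochromate(II)

The 3 ammonium counter-ions carry a total charge of +3, so each complex ion is 3−.
Ligand charges: 1×cyano (-1 each), 1×aqua (neutral), 4×nitrato (-1 each); total -5. So Cr + (-5) = 3−, giving Cr = +2.
The complex ion is anionic, so chromium takes the -ate form chromate(II).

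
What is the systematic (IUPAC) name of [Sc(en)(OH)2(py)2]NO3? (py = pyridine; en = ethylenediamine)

The 1 nitrate counter-ion carries a total charge of -1, so each complex ion is 1+.
Ligand charges: 2×pyridine (neutral), 2×hydroxo (-1 each), 1×ethylenediamine (neutral); total -2. So Sc + (-2) = 1+, giving Sc = +3.
Ligands are named alphabetically: ethylenediamine before hydroxo before pyridine.

(ethylenediamine)dihydroxobis(pyridine)scandium(III) nitrate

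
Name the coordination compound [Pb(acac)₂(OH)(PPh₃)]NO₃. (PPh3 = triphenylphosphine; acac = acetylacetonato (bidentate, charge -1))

bis(acetylacetonato)hydroxo(triphenylphosphine)lead(IV) nitrate

The 1 nitrate counter-ion carries a total charge of -1, so each complex ion is 1+.
Ligand charges: 1×triphenylphosphine (neutral), 2×acetylacetonato (-1 each), 1×hydroxo (-1 each); total -3. So Pb + (-3) = 1+, giving Pb = +4.
Ligands are named alphabetically: acetylacetonato before hydroxo before triphenylphosphine.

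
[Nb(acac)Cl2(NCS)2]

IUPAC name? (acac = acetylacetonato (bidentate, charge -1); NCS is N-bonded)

(acetylacetonato)dichlorodiisothiocyanatoniobium(V)

There is no counter-ion, so the complex is neutral overall.
Ligand charges: 2×chloro (-1 each), 1×acetylacetonato (-1 each), 2×isothiocyanato (-1 each); total -5. So Nb + (-5) = 0, giving Nb = +5.
Ligands are named alphabetically: acetylacetonato before chloro before isothiocyanato.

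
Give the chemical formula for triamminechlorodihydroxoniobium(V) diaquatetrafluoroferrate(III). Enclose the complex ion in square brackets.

[NbCl(NH3)3(OH)2][FeF4(H2O)2]2

Cation [Nb…]: ligand charges -3, Nb(V) ⇒ ion charge 2+.
Anion [Fe…]: ligand charges -4, Fe(III) ⇒ ion charge 1−.
One 2+ cation requires 2 of the 1− anion.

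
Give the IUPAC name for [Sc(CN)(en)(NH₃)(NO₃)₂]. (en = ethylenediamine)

There is no counter-ion, so the complex is neutral overall.
Ligand charges: 1×ammine (neutral), 2×nitrato (-1 each), 1×cyano (-1 each), 1×ethylenediamine (neutral); total -3. So Sc + (-3) = 0, giving Sc = +3.
Ligands are named alphabetically: ammine before cyano before ethylenediamine before nitrato.

amminecyano(ethylenediamine)dinitratoscandium(III)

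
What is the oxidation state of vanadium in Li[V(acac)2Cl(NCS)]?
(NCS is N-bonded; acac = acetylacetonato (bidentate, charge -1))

1 lithium outside the brackets (+1 each) → the complex ion is 1−.
Ligand charges: 1×Cl = -1; 1×NCS = -1; 2×acac = -2; sum -4.
V + (-4) = 1− ⇒ V is +3.

+3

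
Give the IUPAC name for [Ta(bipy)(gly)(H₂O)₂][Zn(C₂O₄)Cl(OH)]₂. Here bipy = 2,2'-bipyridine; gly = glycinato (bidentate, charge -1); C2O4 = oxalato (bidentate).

diaqua(2,2'-bipyridine)(glycinato)tantalum(V) chlorohydroxooxalatozincate(II)

Zinc is always +2 in its complexes; the anion's ligand charges sum to -4, so the complex anion is 2−.
With 2 anions per cation, the cation must be 2×2 = 4+.
Cation: ligand charges sum to -1; for the ion to be 4+, Ta = +5.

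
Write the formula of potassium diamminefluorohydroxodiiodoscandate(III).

K[ScFI2(NH3)2(OH)]

Ligands: 1 fluoro (F, -1), 2 ammine (NH3, neutral), 2 iodo (I, -1), 1 hydroxo (OH, -1). Ligand charge sum = -4.
With Sc in oxidation state +3, the complex ion is [Sc...]^1−.
Charge balance with potassium (+1) requires 1 complex ion per 1 potassium.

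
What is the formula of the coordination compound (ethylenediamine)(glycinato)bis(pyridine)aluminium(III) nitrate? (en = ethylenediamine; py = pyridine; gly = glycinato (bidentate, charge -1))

[Al(en)(gly)(py)2](NO3)2

Ligands: 1 ethylenediamine (en, neutral), 2 pyridine (py, neutral), 1 glycinato (gly, -1). Ligand charge sum = -1.
With Al in oxidation state +3, the complex ion is [Al...]^2+.
Charge balance with nitrate (-1) requires 1 complex ion per 2 nitrate.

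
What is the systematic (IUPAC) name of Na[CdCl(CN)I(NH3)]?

The 1 sodium counter-ion carries a total charge of +1, so each complex ion is 1−.
Ligand charges: 1×iodo (-1 each), 1×cyano (-1 each), 1×ammine (neutral), 1×chloro (-1 each); total -3. So Cd + (-3) = 1−, giving Cd = +2.
Ligands are named alphabetically: ammine before chloro before cyano before iodo.
The complex ion is anionic, so cadmium takes the -ate form cadmate(II).

sodium amminechlorocyanoiodocadmate(II)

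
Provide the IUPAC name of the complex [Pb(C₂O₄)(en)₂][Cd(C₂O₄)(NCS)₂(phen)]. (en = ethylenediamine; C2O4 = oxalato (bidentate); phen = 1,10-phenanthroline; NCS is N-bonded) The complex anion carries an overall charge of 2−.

The complex anion is given as 2−; its ligand charges sum to -4, so Cd = +2.
A 1:1 salt means the cation carries the equal and opposite charge, 2+.
Cation: ligand charges sum to -2; for the ion to be 2+, Pb = +4.

bis(ethylenediamine)oxalatolead(IV) diisothiocyanatooxalato(1,10-phenanthroline)cadmate(II)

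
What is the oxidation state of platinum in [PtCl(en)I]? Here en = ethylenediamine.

No counter-ion: the bracketed complex is neutral.
Ligand charges: 1×en neutral; 1×Cl = -1; 1×I = -1; sum -2.
Pt + (-2) = 0 ⇒ Pt is +2.

+2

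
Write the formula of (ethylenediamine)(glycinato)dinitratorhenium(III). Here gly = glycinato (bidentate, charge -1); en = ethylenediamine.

[Re(en)(gly)(NO3)2]

Ligands: 2 nitrato (NO3, -1), 1 glycinato (gly, -1), 1 ethylenediamine (en, neutral). Ligand charge sum = -3.
With Re in oxidation state +3, the complex ion is [Re...].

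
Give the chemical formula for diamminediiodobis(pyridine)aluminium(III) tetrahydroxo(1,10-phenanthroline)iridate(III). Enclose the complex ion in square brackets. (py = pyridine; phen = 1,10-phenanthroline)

Cation [Al…]: ligand charges -2, Al(III) ⇒ ion charge 1+.
Anion [Ir…]: ligand charges -4, Ir(III) ⇒ ion charge 1−.
One 1+ cation balances one 1− anion.

[AlI2(NH3)2(py)2][Ir(OH)4(phen)]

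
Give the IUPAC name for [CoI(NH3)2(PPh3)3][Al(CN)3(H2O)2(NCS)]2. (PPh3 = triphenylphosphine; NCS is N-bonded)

Both ions are complex: the cation is named first with the plain metal name, the anion second with the -ate form; each ion's ligands are alphabetised independently.
Aluminium is always +3 in its complexes; the anion's ligand charges sum to -4, so the complex anion is 1−.
With 2 anions per cation, the cation must be 2×1 = 2+.
Cation: ligand charges sum to -1; for the ion to be 2+, Co = +3.

diammineiodotris(triphenylphosphine)cobalt(III) diaquatricyanoisothiocyanatoaluminate(III)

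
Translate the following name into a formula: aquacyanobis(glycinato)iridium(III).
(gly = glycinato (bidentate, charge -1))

[Ir(CN)(gly)2(H2O)]

Ligands: 1 aqua (H2O, neutral), 2 glycinato (gly, -1), 1 cyano (CN, -1). Ligand charge sum = -3.
With Ir in oxidation state +3, the complex ion is [Ir...].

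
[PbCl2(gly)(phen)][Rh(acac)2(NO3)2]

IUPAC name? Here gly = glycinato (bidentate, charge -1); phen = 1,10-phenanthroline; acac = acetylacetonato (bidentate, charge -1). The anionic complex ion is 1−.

dichloro(glycinato)(1,10-phenanthroline)lead(IV) bis(acetylacetonato)dinitratorhodate(III)

The complex anion is given as 1−; its ligand charges sum to -4, so Rh = +3.
A 1:1 salt means the cation carries the equal and opposite charge, 1+.
Cation: ligand charges sum to -3; for the ion to be 1+, Pb = +4.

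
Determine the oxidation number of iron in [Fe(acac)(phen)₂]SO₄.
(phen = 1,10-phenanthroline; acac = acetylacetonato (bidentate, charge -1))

1 sulfate outside the brackets (-2 each) → the complex ion is 2+.
Ligand charges: 2×phen neutral; 1×acac = -1; sum -1.
Fe + (-1) = 2+ ⇒ Fe is +3.

+3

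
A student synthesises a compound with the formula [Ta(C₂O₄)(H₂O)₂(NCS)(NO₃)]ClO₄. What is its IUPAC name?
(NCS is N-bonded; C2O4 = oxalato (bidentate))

diaquaisothiocyanatonitratooxalatotantalum(V) perchlorate

The 1 perchlorate counter-ion carries a total charge of -1, so each complex ion is 1+.
Ligand charges: 1×nitrato (-1 each), 2×aqua (neutral), 1×isothiocyanato (-1 each), 1×oxalato (-2 each); total -4. So Ta + (-4) = 1+, giving Ta = +5.
Ligands are named alphabetically: aqua before isothiocyanato before nitrato before oxalato.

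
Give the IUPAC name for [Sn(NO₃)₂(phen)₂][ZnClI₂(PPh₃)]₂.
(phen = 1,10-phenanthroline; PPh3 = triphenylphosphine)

dinitratobis(1,10-phenanthroline)tin(IV) chlorodiiodo(triphenylphosphine)zincate(II)

Zinc is always +2 in its complexes; the anion's ligand charges sum to -3, so the complex anion is 1−.
With 2 anions per cation, the cation must be 2×1 = 2+.
Cation: ligand charges sum to -2; for the ion to be 2+, Sn = +4.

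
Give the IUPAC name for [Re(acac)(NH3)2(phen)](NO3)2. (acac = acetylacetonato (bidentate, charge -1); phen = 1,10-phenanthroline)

The 2 nitrate counter-ions carry a total charge of -2, so each complex ion is 2+.
Ligand charges: 2×ammine (neutral), 1×acetylacetonato (-1 each), 1×1,10-phenanthroline (neutral); total -1. So Re + (-1) = 2+, giving Re = +3.
Ligands are named alphabetically: acetylacetonato before ammine before phenanthroline.

(acetylacetonato)diammine(1,10-phenanthroline)rhenium(III) nitrate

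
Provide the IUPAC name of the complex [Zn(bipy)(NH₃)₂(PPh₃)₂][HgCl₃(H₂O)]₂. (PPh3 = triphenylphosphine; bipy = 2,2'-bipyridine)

Zinc is always +2 in its complexes; the cation's ligand charges sum to 0, so the complex cation is 2+.
With 2 anions per cation, each anion must be 2/2 = 1−.
Anion: ligand charges sum to -3; for the ion to be 1−, Hg = +2.

diammine(2,2'-bipyridine)bis(triphenylphosphine)zinc(II) aquatrichloromercurate(II)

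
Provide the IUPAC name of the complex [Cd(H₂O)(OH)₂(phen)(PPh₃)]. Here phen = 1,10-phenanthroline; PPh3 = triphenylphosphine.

There is no counter-ion, so the complex is neutral overall.
Ligand charges: 2×hydroxo (-1 each), 1×1,10-phenanthroline (neutral), 1×aqua (neutral), 1×triphenylphosphine (neutral); total -2. So Cd + (-2) = 0, giving Cd = +2.
Ligands are named alphabetically: aqua before hydroxo before phenanthroline before triphenylphosphine.

aquadihydroxo(1,10-phenanthroline)(triphenylphosphine)cadmium(II)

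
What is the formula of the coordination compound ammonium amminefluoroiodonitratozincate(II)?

Ligands: 1 iodo (I, -1), 1 ammine (NH3, neutral), 1 fluoro (F, -1), 1 nitrato (NO3, -1). Ligand charge sum = -3.
Charge balance with ammonium (+1) requires 1 complex ion per 1 ammonium.

NH4[ZnFI(NH3)(NO3)]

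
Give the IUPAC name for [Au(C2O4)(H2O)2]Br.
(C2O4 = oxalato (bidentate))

The 1 bromide counter-ion carries a total charge of -1, so each complex ion is 1+.
Ligand charges: 2×aqua (neutral), 1×oxalato (-2 each); total -2. So Au + (-2) = 1+, giving Au = +3.
Ligands are named alphabetically: aqua before oxalato.

diaquaoxalatogold(III) bromide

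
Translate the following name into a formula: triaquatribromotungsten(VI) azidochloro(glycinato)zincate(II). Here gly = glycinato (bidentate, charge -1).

Cation [W…]: ligand charges -3, W(VI) ⇒ ion charge 3+.
Anion [Zn…]: ligand charges -3, Zn(II) ⇒ ion charge 1−.
One 3+ cation requires 3 of the 1− anion.

[WBr3(H2O)3][ZnCl(gly)(N3)]3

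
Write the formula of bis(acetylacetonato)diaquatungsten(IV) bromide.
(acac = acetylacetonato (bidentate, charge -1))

[W(acac)2(H2O)2]Br2

Ligands: 2 acetylacetonato (acac, -1), 2 aqua (H2O, neutral). Ligand charge sum = -2.
With W in oxidation state +4, the complex ion is [W...]^2+.
Charge balance with bromide (-1) requires 1 complex ion per 2 bromide.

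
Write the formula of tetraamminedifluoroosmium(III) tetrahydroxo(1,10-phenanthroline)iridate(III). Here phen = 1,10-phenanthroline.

[OsF2(NH3)4][Ir(OH)4(phen)]

Cation [Os…]: ligand charges -2, Os(III) ⇒ ion charge 1+.
Anion [Ir…]: ligand charges -4, Ir(III) ⇒ ion charge 1−.
One 1+ cation balances one 1− anion.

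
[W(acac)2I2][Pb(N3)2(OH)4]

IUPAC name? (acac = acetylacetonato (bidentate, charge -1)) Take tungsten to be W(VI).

W is given as +6; the cation's ligand charges sum to -4, so the complex cation is 2+.
A 1:1 salt means the anion carries the equal and opposite charge, 2−.
Anion: ligand charges sum to -6; for the ion to be 2−, Pb = +4.

bis(acetylacetonato)diiodotungsten(VI) diazidotetrahydroxoplumbate(IV)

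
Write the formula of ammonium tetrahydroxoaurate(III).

Ligands: 4 hydroxo (OH, -1). Ligand charge sum = -4.
Charge balance with ammonium (+1) requires 1 complex ion per 1 ammonium.

NH4[Au(OH)4]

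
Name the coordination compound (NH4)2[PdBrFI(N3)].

The 2 ammonium counter-ions carry a total charge of +2, so each complex ion is 2−.
Ligand charges: 1×bromo (-1 each), 1×iodo (-1 each), 1×azido (-1 each), 1×fluoro (-1 each); total -4. So Pd + (-4) = 2−, giving Pd = +2.
The complex ion is anionic, so palladium takes the -ate form palladate(II).

ammonium azidobromofluoroiodopalladate(II)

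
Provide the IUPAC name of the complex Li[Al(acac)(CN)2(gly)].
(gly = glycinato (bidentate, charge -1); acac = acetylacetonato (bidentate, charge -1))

lithium (acetylacetonato)dicyano(glycinato)aluminate(III)

The 1 lithium counter-ion carries a total charge of +1, so each complex ion is 1−.
Ligand charges: 1×glycinato (-1 each), 2×cyano (-1 each), 1×acetylacetonato (-1 each); total -4. So Al + (-4) = 1−, giving Al = +3.
The complex ion is anionic, so aluminium takes the -ate form aluminate(III).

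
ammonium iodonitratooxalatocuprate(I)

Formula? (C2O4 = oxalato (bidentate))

Ligands: 1 oxalato (C2O4, -2), 1 nitrato (NO3, -1), 1 iodo (I, -1). Ligand charge sum = -4.
With Cu in oxidation state +1, the complex ion is [Cu...]^3−.
Charge balance with ammonium (+1) requires 1 complex ion per 3 ammonium.

(NH4)3[Cu(C2O4)I(NO3)]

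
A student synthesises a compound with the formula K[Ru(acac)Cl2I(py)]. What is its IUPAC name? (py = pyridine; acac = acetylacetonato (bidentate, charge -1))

The 1 potassium counter-ion carries a total charge of +1, so each complex ion is 1−.
Ligand charges: 1×pyridine (neutral), 2×chloro (-1 each), 1×acetylacetonato (-1 each), 1×iodo (-1 each); total -4. So Ru + (-4) = 1−, giving Ru = +3.
The complex ion is anionic, so ruthenium takes the -ate form ruthenate(III).

potassium (acetylacetonato)dichloroiodo(pyridine)ruthenate(III)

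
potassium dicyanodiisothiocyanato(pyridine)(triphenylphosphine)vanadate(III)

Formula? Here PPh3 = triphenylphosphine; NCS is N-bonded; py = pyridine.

Ligands: 1 triphenylphosphine (PPh3, neutral), 2 isothiocyanato (NCS, -1), 1 pyridine (py, neutral), 2 cyano (CN, -1). Ligand charge sum = -4.
With V in oxidation state +3, the complex ion is [V...]^1−.
Charge balance with potassium (+1) requires 1 complex ion per 1 potassium.

K[V(CN)2(NCS)2(PPh3)(py)]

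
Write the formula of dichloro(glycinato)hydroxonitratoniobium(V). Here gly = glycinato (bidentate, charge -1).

Ligands: 2 chloro (Cl, -1), 1 nitrato (NO3, -1), 1 glycinato (gly, -1), 1 hydroxo (OH, -1). Ligand charge sum = -5.
With Nb in oxidation state +5, the complex ion is [Nb...].

[NbCl2(gly)(NO3)(OH)]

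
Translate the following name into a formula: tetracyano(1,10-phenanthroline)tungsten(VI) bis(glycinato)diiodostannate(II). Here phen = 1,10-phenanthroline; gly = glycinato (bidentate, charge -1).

Cation [W…]: ligand charges -4, W(VI) ⇒ ion charge 2+.
Anion [Sn…]: ligand charges -4, Sn(II) ⇒ ion charge 2−.
One 2+ cation balances one 2− anion.

[W(CN)4(phen)][Sn(gly)2I2]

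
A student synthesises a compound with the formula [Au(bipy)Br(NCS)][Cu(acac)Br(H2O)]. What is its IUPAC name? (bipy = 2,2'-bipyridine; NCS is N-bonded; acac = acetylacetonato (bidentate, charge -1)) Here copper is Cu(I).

Both ions are complex: the cation is named first with the plain metal name, the anion second with the -ate form; each ion's ligands are alphabetised independently.
Cu is given as +1; the anion's ligand charges sum to -2, so the complex anion is 1−.
A 1:1 salt means the cation carries the equal and opposite charge, 1+.
Cation: ligand charges sum to -2; for the ion to be 1+, Au = +3.

(2,2'-bipyridine)bromoisothiocyanatogold(III) (acetylacetonato)aquabromocuprate(I)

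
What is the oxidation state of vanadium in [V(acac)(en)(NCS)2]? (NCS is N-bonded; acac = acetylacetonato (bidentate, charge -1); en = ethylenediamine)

No counter-ion: the bracketed complex is neutral.
Ligand charges: 2×NCS = -2; 1×acac = -1; 1×en neutral; sum -3.
V + (-3) = 0 ⇒ V is +3.

+3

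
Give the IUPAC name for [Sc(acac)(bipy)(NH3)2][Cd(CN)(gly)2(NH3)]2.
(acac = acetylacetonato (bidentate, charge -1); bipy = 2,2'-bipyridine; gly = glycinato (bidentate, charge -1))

(acetylacetonato)diammine(2,2'-bipyridine)scandium(III) amminecyanobis(glycinato)cadmate(II)

Both ions are complex: the cation is named first with the plain metal name, the anion second with the -ate form; each ion's ligands are alphabetised independently.
Scandium is always +3 in its complexes; the cation's ligand charges sum to -1, so the complex cation is 2+.
With 2 anions per cation, each anion must be 2/2 = 1−.
Anion: ligand charges sum to -3; for the ion to be 1−, Cd = +2.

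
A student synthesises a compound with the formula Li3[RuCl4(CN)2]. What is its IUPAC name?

lithium tetrachlorodicyanoruthenate(III)

The 3 lithium counter-ions carry a total charge of +3, so each complex ion is 3−.
Ligand charges: 2×cyano (-1 each), 4×chloro (-1 each); total -6. So Ru + (-6) = 3−, giving Ru = +3.
Ligands are named alphabetically: chloro before cyano.
The complex ion is anionic, so ruthenium takes the -ate form ruthenate(III).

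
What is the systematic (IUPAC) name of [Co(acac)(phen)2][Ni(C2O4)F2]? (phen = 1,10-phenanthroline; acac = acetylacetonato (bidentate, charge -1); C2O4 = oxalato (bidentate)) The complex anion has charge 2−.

(acetylacetonato)bis(1,10-phenanthroline)cobalt(III) difluorooxalatonickelate(II)

The complex anion is given as 2−; its ligand charges sum to -4, so Ni = +2.
A 1:1 salt means the cation carries the equal and opposite charge, 2+.
Cation: ligand charges sum to -1; for the ion to be 2+, Co = +3.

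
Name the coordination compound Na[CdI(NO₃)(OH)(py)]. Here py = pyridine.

sodium hydroxoiodonitrato(pyridine)cadmate(II)

The 1 sodium counter-ion carries a total charge of +1, so each complex ion is 1−.
Ligand charges: 1×pyridine (neutral), 1×iodo (-1 each), 1×nitrato (-1 each), 1×hydroxo (-1 each); total -3. So Cd + (-3) = 1−, giving Cd = +2.
The complex ion is anionic, so cadmium takes the -ate form cadmate(II).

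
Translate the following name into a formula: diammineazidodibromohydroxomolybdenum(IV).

[MoBr2(N3)(NH3)2(OH)]

Ligands: 1 azido (N3, -1), 2 bromo (Br, -1), 1 hydroxo (OH, -1), 2 ammine (NH3, neutral). Ligand charge sum = -4.
With Mo in oxidation state +4, the complex ion is [Mo...].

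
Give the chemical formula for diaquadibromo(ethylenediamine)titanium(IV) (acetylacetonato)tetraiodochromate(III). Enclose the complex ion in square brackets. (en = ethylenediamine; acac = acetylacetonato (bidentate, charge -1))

Cation [Ti…]: ligand charges -2, Ti(IV) ⇒ ion charge 2+.
Anion [Cr…]: ligand charges -5, Cr(III) ⇒ ion charge 2−.
One 2+ cation balances one 2− anion.

[TiBr2(en)(H2O)2][Cr(acac)I4]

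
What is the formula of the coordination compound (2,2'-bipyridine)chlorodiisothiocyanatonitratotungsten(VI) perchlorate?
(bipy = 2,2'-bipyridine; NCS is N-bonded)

[W(bipy)Cl(NCS)2(NO3)](ClO4)2

Ligands: 1 2,2'-bipyridine (bipy, neutral), 1 chloro (Cl, -1), 1 nitrato (NO3, -1), 2 isothiocyanato (NCS, -1). Ligand charge sum = -4.
Charge balance with perchlorate (-1) requires 1 complex ion per 2 perchlorate.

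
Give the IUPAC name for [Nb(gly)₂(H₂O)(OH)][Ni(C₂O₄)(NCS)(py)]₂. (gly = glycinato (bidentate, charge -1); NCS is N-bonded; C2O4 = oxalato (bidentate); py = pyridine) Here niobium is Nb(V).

aquabis(glycinato)hydroxoniobium(V) isothiocyanatooxalato(pyridine)nickelate(II)

Nb is given as +5; the cation's ligand charges sum to -3, so the complex cation is 2+.
With 2 anions per cation, each anion must be 2/2 = 1−.
Anion: ligand charges sum to -3; for the ion to be 1−, Ni = +2.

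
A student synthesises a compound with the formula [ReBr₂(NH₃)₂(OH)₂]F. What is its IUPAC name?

The 1 fluoride counter-ion carries a total charge of -1, so each complex ion is 1+.
Ligand charges: 2×hydroxo (-1 each), 2×ammine (neutral), 2×bromo (-1 each); total -4. So Re + (-4) = 1+, giving Re = +5.
Ligands are named alphabetically: ammine before bromo before hydroxo.

diamminedibromodihydroxorhenium(V) fluoride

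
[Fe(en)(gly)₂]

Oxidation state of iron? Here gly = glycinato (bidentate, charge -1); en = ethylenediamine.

No counter-ion: the bracketed complex is neutral.
Ligand charges: 2×gly = -2; 1×en neutral; sum -2.
Fe + (-2) = 0 ⇒ Fe is +2.

+2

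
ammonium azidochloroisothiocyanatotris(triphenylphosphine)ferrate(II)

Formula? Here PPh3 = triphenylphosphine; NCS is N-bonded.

NH4[FeCl(N3)(NCS)(PPh3)3]

Ligands: 3 triphenylphosphine (PPh3, neutral), 1 azido (N3, -1), 1 chloro (Cl, -1), 1 isothiocyanato (NCS, -1). Ligand charge sum = -3.
With Fe in oxidation state +2, the complex ion is [Fe...]^1−.
Charge balance with ammonium (+1) requires 1 complex ion per 1 ammonium.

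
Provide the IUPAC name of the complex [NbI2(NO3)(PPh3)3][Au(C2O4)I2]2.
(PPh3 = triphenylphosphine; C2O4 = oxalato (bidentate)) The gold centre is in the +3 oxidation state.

Au is given as +3; the anion's ligand charges sum to -4, so the complex anion is 1−.
With 2 anions per cation, the cation must be 2×1 = 2+.
Cation: ligand charges sum to -3; for the ion to be 2+, Nb = +5.

diiodonitratotris(triphenylphosphine)niobium(V) diiodooxalatoaurate(III)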